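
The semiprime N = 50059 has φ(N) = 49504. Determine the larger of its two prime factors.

443

φ(n) = (p−1)(q−1) = n − (p+q) + 1, so p + q = 50059 − 49504 + 1 = 556.
p and q are the roots of t² − 556t + 50059 = 0.
Discriminant: 556² − 4·50059 = 309136 − 200236 = 108900; √108900 = 330.
q = (556 − 330)/2 = 113, p = (556 + 330)/2 = 443.
Check: 113 · 443 = 50059.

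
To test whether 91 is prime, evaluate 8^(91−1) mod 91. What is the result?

8^1 ≡ 8 (mod 91)
8^2 ≡ 8^2 = 64 ≡ 64 (mod 91)
8^4 ≡ 64^2 = 4096 ≡ 1 (mod 91)
8^8 ≡ 1^2 = 1 ≡ 1 (mod 91)
8^16 ≡ 1^2 = 1 ≡ 1 (mod 91)
8^32 ≡ 1^2 = 1 ≡ 1 (mod 91)
8^64 ≡ 1^2 = 1 ≡ 1 (mod 91)
90 = 64 + 16 + 8 + 2 in binary powers of 2.
So 8^90 ≡ 1 · 1 · 1 · 64 ≡ 64 (mod 91).
Since 64 ≠ 1, base 8 is a Fermat witness: 91 is composite.

64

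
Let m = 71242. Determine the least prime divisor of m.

71242 is even: 2 divides it.

2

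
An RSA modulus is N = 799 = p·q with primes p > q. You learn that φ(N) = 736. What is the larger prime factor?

47

φ(n) = (p−1)(q−1) = n − (p+q) + 1, so p + q = 799 − 736 + 1 = 64.
p and q are the roots of t² − 64t + 799 = 0.
Discriminant: 64² − 4·799 = 4096 − 3196 = 900; √900 = 30.
q = (64 − 30)/2 = 17, p = (64 + 30)/2 = 47.
Check: 17 · 47 = 799.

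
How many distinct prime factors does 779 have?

2

779 = 19 · 41
779 = 19 · 41, which has 2 distinct prime factors.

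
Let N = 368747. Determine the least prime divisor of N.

17

368747 is odd.
Digit sum 35, not divisible by 3.
Ends in 7: not divisible by 5.
7: 368747 = 7·52678 + 1
11: 368747 = 11·33522 + 5
13: 368747 = 13·28365 + 2
17: 368747 = 17·21691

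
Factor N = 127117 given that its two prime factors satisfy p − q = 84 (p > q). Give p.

Since p = q + 84, we have 127117 = q(q + 84), so q² + 84q − 127117 = 0.
Discriminant: 84² + 4·127117 = 7056 + 508468 = 515524; √515524 = 718.
q = (−84 + 718)/2 = 317, and p = q + 84 = 401.
Check: 317 · 401 = 127117.

401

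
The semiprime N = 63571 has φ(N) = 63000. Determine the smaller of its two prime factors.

φ(n) = (p−1)(q−1) = n − (p+q) + 1, so p + q = 63571 − 63000 + 1 = 572.
p and q are the roots of t² − 572t + 63571 = 0.
Discriminant: 572² − 4·63571 = 327184 − 254284 = 72900; √72900 = 270.
q = (572 − 270)/2 = 151, p = (572 + 270)/2 = 421.
Check: 151 · 421 = 63571.

151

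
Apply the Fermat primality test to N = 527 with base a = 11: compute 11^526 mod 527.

11^1 ≡ 11 (mod 527)
11^2 ≡ 11^2 = 121 ≡ 121 (mod 527)
11^4 ≡ 121^2 = 14641 ≡ 412 (mod 527)
11^8 ≡ 412^2 = 169744 ≡ 50 (mod 527)
11^16 ≡ 50^2 = 2500 ≡ 392 (mod 527)
11^32 ≡ 392^2 = 153664 ≡ 307 (mod 527)
11^64 ≡ 307^2 = 94249 ≡ 443 (mod 527)
11^128 ≡ 443^2 = 196249 ≡ 205 (mod 527)
11^256 ≡ 205^2 = 42025 ≡ 392 (mod 527)
11^512 ≡ 392^2 = 153664 ≡ 307 (mod 527)
526 = 512 + 8 + 4 + 2 in binary powers of 2.
So 11^526 ≡ 307 · 50 · 412 · 121 ≡ 485 (mod 527).
Since 485 ≠ 1, base 11 is a Fermat witness: 527 is composite.

485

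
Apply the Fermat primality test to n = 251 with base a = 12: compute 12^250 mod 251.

12^1 ≡ 12 (mod 251)
12^2 ≡ 12^2 = 144 ≡ 144 (mod 251)
12^4 ≡ 144^2 = 20736 ≡ 154 (mod 251)
12^8 ≡ 154^2 = 23716 ≡ 122 (mod 251)
12^16 ≡ 122^2 = 14884 ≡ 75 (mod 251)
12^32 ≡ 75^2 = 5625 ≡ 103 (mod 251)
12^64 ≡ 103^2 = 10609 ≡ 67 (mod 251)
12^128 ≡ 67^2 = 4489 ≡ 222 (mod 251)
250 = 128 + 64 + 32 + 16 + 8 + 2 in binary powers of 2.
So 12^250 ≡ 222 · 67 · 103 · 75 · 122 · 144 ≡ 1 (mod 251).
Since the result is 1, base 12 gives no evidence that 251 is composite.

1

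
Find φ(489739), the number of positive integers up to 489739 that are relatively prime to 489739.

461736

Factor: 489739 = 23 · 107 · 199.
φ(489739) = (23−1) · (107−1) · (199−1) = 22 · 106 · 198 = 461736.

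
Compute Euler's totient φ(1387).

Factor: 1387 = 19 · 73.
φ(1387) = (19−1) · (73−1) = 18 · 72 = 1296.

1296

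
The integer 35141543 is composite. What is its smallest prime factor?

73

35141543 is odd.
Digit sum 26, not divisible by 3.
Ends in 3: not divisible by 5.
7: 35141543 = 7·5020220 + 3
11: 35141543 = 11·3194685 + 8
13: 35141543 = 13·2703195 + 8
17: 35141543 = 17·2067149 + 10
19: 35141543 = 19·1849554 + 17
23: 35141543 = 23·1527893 + 4
29: 35141543 = 29·1211777 + 10
31: 35141543 = 31·1133598 + 5
37: 35141543 = 37·949771 + 16
41: 35141543 = 41·857110 + 33
43: 35141543 = 43·817245 + 8
47: 35141543 = 47·747692 + 19
53: 35141543 = 53·663047 + 52
59: 35141543 = 59·595619 + 22
61: 35141543 = 61·576090 + 53
67: 35141543 = 67·524500 + 43
71: 35141543 = 71·494951 + 22
73: 35141543 = 73·481391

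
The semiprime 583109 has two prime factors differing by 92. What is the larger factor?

811

Since p = q + 92, we have 583109 = q(q + 92), so q² + 92q − 583109 = 0.
Discriminant: 92² + 4·583109 = 8464 + 2332436 = 2340900; √2340900 = 1530.
q = (−92 + 1530)/2 = 719, and p = q + 92 = 811.
Check: 719 · 811 = 583109.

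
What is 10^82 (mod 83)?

10^1 ≡ 10 (mod 83)
10^2 ≡ 10^2 = 100 ≡ 17 (mod 83)
10^4 ≡ 17^2 = 289 ≡ 40 (mod 83)
10^8 ≡ 40^2 = 1600 ≡ 23 (mod 83)
10^16 ≡ 23^2 = 529 ≡ 31 (mod 83)
10^32 ≡ 31^2 = 961 ≡ 48 (mod 83)
10^64 ≡ 48^2 = 2304 ≡ 63 (mod 83)
82 = 64 + 16 + 2 in binary powers of 2.
So 10^82 ≡ 63 · 31 · 17 ≡ 1 (mod 83).
Since the result is 1, base 10 gives no evidence that 83 is composite.

1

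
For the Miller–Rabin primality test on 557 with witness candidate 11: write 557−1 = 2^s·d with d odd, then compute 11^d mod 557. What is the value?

118

557 − 1 = 556 = 2^2 · 139, so d = 139.
11^1 ≡ 11 (mod 557)
11^2 ≡ 11^2 = 121 ≡ 121 (mod 557)
11^4 ≡ 121^2 = 14641 ≡ 159 (mod 557)
11^8 ≡ 159^2 = 25281 ≡ 216 (mod 557)
11^16 ≡ 216^2 = 46656 ≡ 425 (mod 557)
11^32 ≡ 425^2 = 180625 ≡ 157 (mod 557)
11^64 ≡ 157^2 = 24649 ≡ 141 (mod 557)
11^128 ≡ 141^2 = 19881 ≡ 386 (mod 557)
139 = 128 + 8 + 2 + 1 in binary powers of 2.
So 11^139 ≡ 386 · 216 · 121 · 11 ≡ 118 (mod 557).
Squaring chain: 118 → 556; reaches −1, so base 11 does not prove 557 composite.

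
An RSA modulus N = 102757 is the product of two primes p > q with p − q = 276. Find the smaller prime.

Since p = q + 276, we have 102757 = q(q + 276), so q² + 276q − 102757 = 0.
Discriminant: 276² + 4·102757 = 76176 + 411028 = 487204; √487204 = 698.
q = (−276 + 698)/2 = 211, and p = q + 276 = 487.
Check: 211 · 487 = 102757.

211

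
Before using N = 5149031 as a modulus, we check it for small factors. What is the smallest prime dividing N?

5149031 is odd.
Digit sum 23, not divisible by 3.
Ends in 1: not divisible by 5.
7: 5149031 = 7·735575 + 6
11: 5149031 = 11·468093 + 8
13: 5149031 = 13·396079 + 4
17: 5149031 = 17·302884 + 3
19: 5149031 = 19·271001 + 12
23: 5149031 = 23·223870 + 21
29: 5149031 = 29·177552 + 23
31: 5149031 = 31·166097 + 24
37: 5149031 = 37·139163

37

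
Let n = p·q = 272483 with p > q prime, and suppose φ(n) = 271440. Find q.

φ(n) = (p−1)(q−1) = n − (p+q) + 1, so p + q = 272483 − 271440 + 1 = 1044.
p and q are the roots of t² − 1044t + 272483 = 0.
Discriminant: 1044² − 4·272483 = 1089936 − 1089932 = 4; √4 = 2.
q = (1044 − 2)/2 = 521, p = (1044 + 2)/2 = 523.
Check: 521 · 523 = 272483.

521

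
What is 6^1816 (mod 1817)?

6^1 ≡ 6 (mod 1817)
6^2 ≡ 6^2 = 36 ≡ 36 (mod 1817)
6^4 ≡ 36^2 = 1296 ≡ 1296 (mod 1817)
6^8 ≡ 1296^2 = 1679616 ≡ 708 (mod 1817)
6^16 ≡ 708^2 = 501264 ≡ 1589 (mod 1817)
6^32 ≡ 1589^2 = 2524921 ≡ 1108 (mod 1817)
6^64 ≡ 1108^2 = 1227664 ≡ 1189 (mod 1817)
6^128 ≡ 1189^2 = 1413721 ≡ 95 (mod 1817)
6^256 ≡ 95^2 = 9025 ≡ 1757 (mod 1817)
6^512 ≡ 1757^2 = 3087049 ≡ 1783 (mod 1817)
6^1024 ≡ 1783^2 = 3179089 ≡ 1156 (mod 1817)
1816 = 1024 + 512 + 256 + 16 + 8 in binary powers of 2.
So 6^1816 ≡ 1156 · 1783 · 1757 · 1589 · 708 ≡ 98 (mod 1817).
Since 98 ≠ 1, base 6 is a Fermat witness: 1817 is composite.

98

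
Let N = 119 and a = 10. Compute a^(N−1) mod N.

10^1 ≡ 10 (mod 119)
10^2 ≡ 10^2 = 100 ≡ 100 (mod 119)
10^4 ≡ 100^2 = 10000 ≡ 4 (mod 119)
10^8 ≡ 4^2 = 16 ≡ 16 (mod 119)
10^16 ≡ 16^2 = 256 ≡ 18 (mod 119)
10^32 ≡ 18^2 = 324 ≡ 86 (mod 119)
10^64 ≡ 86^2 = 7396 ≡ 18 (mod 119)
118 = 64 + 32 + 16 + 4 + 2 in binary powers of 2.
So 10^118 ≡ 18 · 86 · 18 · 4 · 100 ≡ 60 (mod 119).
Since 60 ≠ 1, base 10 is a Fermat witness: 119 is composite.

60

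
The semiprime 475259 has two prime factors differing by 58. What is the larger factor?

Since p = q + 58, we have 475259 = q(q + 58), so q² + 58q − 475259 = 0.
Discriminant: 58² + 4·475259 = 3364 + 1901036 = 1904400; √1904400 = 1380.
q = (−58 + 1380)/2 = 661, and p = q + 58 = 719.
Check: 661 · 719 = 475259.

719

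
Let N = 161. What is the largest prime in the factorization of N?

23

161 = 7 · 23
23 is prime.
So 161 = 7 · 23; the largest prime factor is 23.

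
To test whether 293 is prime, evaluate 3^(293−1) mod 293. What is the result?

1

3^1 ≡ 3 (mod 293)
3^2 ≡ 3^2 = 9 ≡ 9 (mod 293)
3^4 ≡ 9^2 = 81 ≡ 81 (mod 293)
3^8 ≡ 81^2 = 6561 ≡ 115 (mod 293)
3^16 ≡ 115^2 = 13225 ≡ 40 (mod 293)
3^32 ≡ 40^2 = 1600 ≡ 135 (mod 293)
3^64 ≡ 135^2 = 18225 ≡ 59 (mod 293)
3^128 ≡ 59^2 = 3481 ≡ 258 (mod 293)
3^256 ≡ 258^2 = 66564 ≡ 53 (mod 293)
292 = 256 + 32 + 4 in binary powers of 2.
So 3^292 ≡ 53 · 135 · 81 ≡ 1 (mod 293).
Since the result is 1, base 3 gives no evidence that 293 is composite.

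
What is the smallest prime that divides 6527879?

6527879 is odd.
Digit sum 44, not divisible by 3.
Ends in 9: not divisible by 5.
7: 6527879 = 7·932554 + 1
11: 6527879 = 11·593443 + 6
13: 6527879 = 13·502144 + 7
17: 6527879 = 17·383992 + 15
19: 6527879 = 19·343572 + 11
23: 6527879 = 23·283820 + 19
29: 6527879 = 29·225099 + 8
31: 6527879 = 31·210576 + 23
37: 6527879 = 37·176429 + 6
41: 6527879 = 41·159216 + 23
43: 6527879 = 43·151811 + 6
47: 6527879 = 47·138891 + 2
53: 6527879 = 53·123167 + 28
59: 6527879 = 59·110642 + 1
61: 6527879 = 61·107014 + 25
67: 6527879 = 67·97431 + 2
71: 6527879 = 71·91941 + 68
73: 6527879 = 73·89423

73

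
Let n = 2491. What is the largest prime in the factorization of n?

2491 = 47 · 53
53 is prime.
So 2491 = 47 · 53; the largest prime factor is 53.

53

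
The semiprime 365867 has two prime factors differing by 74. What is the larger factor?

643

Since p = q + 74, we have 365867 = q(q + 74), so q² + 74q − 365867 = 0.
Discriminant: 74² + 4·365867 = 5476 + 1463468 = 1468944; √1468944 = 1212.
q = (−74 + 1212)/2 = 569, and p = q + 74 = 643.
Check: 569 · 643 = 365867.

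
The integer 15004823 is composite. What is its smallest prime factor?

83

15004823 is odd.
Digit sum 23, not divisible by 3.
Ends in 3: not divisible by 5.
7: 15004823 = 7·2143546 + 1
11: 15004823 = 11·1364074 + 9
13: 15004823 = 13·1154217 + 2
17: 15004823 = 17·882636 + 11
19: 15004823 = 19·789727 + 10
23: 15004823 = 23·652383 + 14
29: 15004823 = 29·517407 + 20
31: 15004823 = 31·484026 + 17
37: 15004823 = 37·405535 + 28
41: 15004823 = 41·365971 + 12
43: 15004823 = 43·348949 + 16
47: 15004823 = 47·319251 + 26
53: 15004823 = 53·283109 + 46
59: 15004823 = 59·254319 + 2
61: 15004823 = 61·245980 + 43
67: 15004823 = 67·223952 + 39
71: 15004823 = 71·211335 + 38
73: 15004823 = 73·205545 + 38
79: 15004823 = 79·189934 + 37
83: 15004823 = 83·180781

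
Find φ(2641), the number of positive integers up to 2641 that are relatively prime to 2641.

2484

Factor: 2641 = 19 · 139.
φ(2641) = (19−1) · (139−1) = 18 · 138 = 2484.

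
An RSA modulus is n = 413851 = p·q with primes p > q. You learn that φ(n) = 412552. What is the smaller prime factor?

557

φ(n) = (p−1)(q−1) = n − (p+q) + 1, so p + q = 413851 − 412552 + 1 = 1300.
p and q are the roots of t² − 1300t + 413851 = 0.
Discriminant: 1300² − 4·413851 = 1690000 − 1655404 = 34596; √34596 = 186.
q = (1300 − 186)/2 = 557, p = (1300 + 186)/2 = 743.
Check: 557 · 743 = 413851.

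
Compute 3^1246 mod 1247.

3^1 ≡ 3 (mod 1247)
3^2 ≡ 3^2 = 9 ≡ 9 (mod 1247)
3^4 ≡ 9^2 = 81 ≡ 81 (mod 1247)
3^8 ≡ 81^2 = 6561 ≡ 326 (mod 1247)
3^16 ≡ 326^2 = 106276 ≡ 281 (mod 1247)
3^32 ≡ 281^2 = 78961 ≡ 400 (mod 1247)
3^64 ≡ 400^2 = 160000 ≡ 384 (mod 1247)
3^128 ≡ 384^2 = 147456 ≡ 310 (mod 1247)
3^256 ≡ 310^2 = 96100 ≡ 81 (mod 1247)
3^512 ≡ 81^2 = 6561 ≡ 326 (mod 1247)
3^1024 ≡ 326^2 = 106276 ≡ 281 (mod 1247)
1246 = 1024 + 128 + 64 + 16 + 8 + 4 + 2 in binary powers of 2.
So 3^1246 ≡ 281 · 310 · 384 · 281 · 326 · 81 · 9 ≡ 608 (mod 1247).
Since 608 ≠ 1, base 3 is a Fermat witness: 1247 is composite.

608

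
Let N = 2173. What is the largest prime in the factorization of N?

2173 = 41 · 53
53 is prime.
So 2173 = 41 · 53; the largest prime factor is 53.

53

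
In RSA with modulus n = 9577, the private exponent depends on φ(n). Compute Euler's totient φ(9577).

9360

Factor: 9577 = 61 · 157.
φ(9577) = (61−1) · (157−1) = 60 · 156 = 9360.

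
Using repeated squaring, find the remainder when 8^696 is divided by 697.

8^1 ≡ 8 (mod 697)
8^2 ≡ 8^2 = 64 ≡ 64 (mod 697)
8^4 ≡ 64^2 = 4096 ≡ 611 (mod 697)
8^8 ≡ 611^2 = 373321 ≡ 426 (mod 697)
8^16 ≡ 426^2 = 181476 ≡ 256 (mod 697)
8^32 ≡ 256^2 = 65536 ≡ 18 (mod 697)
8^64 ≡ 18^2 = 324 ≡ 324 (mod 697)
8^128 ≡ 324^2 = 104976 ≡ 426 (mod 697)
8^256 ≡ 426^2 = 181476 ≡ 256 (mod 697)
8^512 ≡ 256^2 = 65536 ≡ 18 (mod 697)
696 = 512 + 128 + 32 + 16 + 8 in binary powers of 2.
So 8^696 ≡ 18 · 426 · 18 · 256 · 426 ≡ 256 (mod 697).
Since 256 ≠ 1, base 8 is a Fermat witness: 697 is composite.

256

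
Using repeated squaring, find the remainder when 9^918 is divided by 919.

1

9^1 ≡ 9 (mod 919)
9^2 ≡ 9^2 = 81 ≡ 81 (mod 919)
9^4 ≡ 81^2 = 6561 ≡ 128 (mod 919)
9^8 ≡ 128^2 = 16384 ≡ 761 (mod 919)
9^16 ≡ 761^2 = 579121 ≡ 151 (mod 919)
9^32 ≡ 151^2 = 22801 ≡ 745 (mod 919)
9^64 ≡ 745^2 = 555025 ≡ 868 (mod 919)
9^128 ≡ 868^2 = 753424 ≡ 763 (mod 919)
9^256 ≡ 763^2 = 582169 ≡ 442 (mod 919)
9^512 ≡ 442^2 = 195364 ≡ 536 (mod 919)
918 = 512 + 256 + 128 + 16 + 4 + 2 in binary powers of 2.
So 9^918 ≡ 536 · 442 · 763 · 151 · 128 · 81 ≡ 1 (mod 919).
Since the result is 1, base 9 gives no evidence that 919 is composite.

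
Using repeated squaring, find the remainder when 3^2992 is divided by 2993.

3^1 ≡ 3 (mod 2993)
3^2 ≡ 3^2 = 9 ≡ 9 (mod 2993)
3^4 ≡ 9^2 = 81 ≡ 81 (mod 2993)
3^8 ≡ 81^2 = 6561 ≡ 575 (mod 2993)
3^16 ≡ 575^2 = 330625 ≡ 1395 (mod 2993)
3^32 ≡ 1395^2 = 1946025 ≡ 575 (mod 2993)
3^64 ≡ 575^2 = 330625 ≡ 1395 (mod 2993)
3^128 ≡ 1395^2 = 1946025 ≡ 575 (mod 2993)
3^256 ≡ 575^2 = 330625 ≡ 1395 (mod 2993)
3^512 ≡ 1395^2 = 1946025 ≡ 575 (mod 2993)
3^1024 ≡ 575^2 = 330625 ≡ 1395 (mod 2993)
3^2048 ≡ 1395^2 = 1946025 ≡ 575 (mod 2993)
2992 = 2048 + 512 + 256 + 128 + 32 + 16 in binary powers of 2.
So 3^2992 ≡ 575 · 575 · 1395 · 575 · 575 · 1395 ≡ 1395 (mod 2993).
Since 1395 ≠ 1, base 3 is a Fermat witness: 2993 is composite.

1395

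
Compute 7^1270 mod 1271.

893

7^1 ≡ 7 (mod 1271)
7^2 ≡ 7^2 = 49 ≡ 49 (mod 1271)
7^4 ≡ 49^2 = 2401 ≡ 1130 (mod 1271)
7^8 ≡ 1130^2 = 1276900 ≡ 816 (mod 1271)
7^16 ≡ 816^2 = 665856 ≡ 1123 (mod 1271)
7^32 ≡ 1123^2 = 1261129 ≡ 297 (mod 1271)
7^64 ≡ 297^2 = 88209 ≡ 510 (mod 1271)
7^128 ≡ 510^2 = 260100 ≡ 816 (mod 1271)
7^256 ≡ 816^2 = 665856 ≡ 1123 (mod 1271)
7^512 ≡ 1123^2 = 1261129 ≡ 297 (mod 1271)
7^1024 ≡ 297^2 = 88209 ≡ 510 (mod 1271)
1270 = 1024 + 128 + 64 + 32 + 16 + 4 + 2 in binary powers of 2.
So 7^1270 ≡ 510 · 816 · 510 · 297 · 1123 · 1130 · 49 ≡ 893 (mod 1271).
Since 893 ≠ 1, base 7 is a Fermat witness: 1271 is composite.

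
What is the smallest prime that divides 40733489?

40733489 is odd.
Digit sum 38, not divisible by 3.
Ends in 9: not divisible by 5.
7: 40733489 = 7·5819069 + 6
11: 40733489 = 11·3703044 + 5
13: 40733489 = 13·3133345 + 4
17: 40733489 = 17·2396087 + 10
19: 40733489 = 19·2143867 + 16
23: 40733489 = 23·1771021 + 6
29: 40733489 = 29·1404603 + 2
31: 40733489 = 31·1313983 + 16
37: 40733489 = 37·1100905 + 4
41: 40733489 = 41·993499 + 30
43: 40733489 = 43·947290 + 19
47: 40733489 = 47·866669 + 46
53: 40733489 = 53·768556 + 21
59: 40733489 = 59·690398 + 7
61: 40733489 = 61·667762 + 7
67: 40733489 = 67·607962 + 35
71: 40733489 = 71·573711 + 8
73: 40733489 = 73·557993

73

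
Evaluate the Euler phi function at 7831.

Factor: 7831 = 41 · 191.
φ(7831) = (41−1) · (191−1) = 40 · 190 = 7600.

7600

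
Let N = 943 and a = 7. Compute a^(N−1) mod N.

7^1 ≡ 7 (mod 943)
7^2 ≡ 7^2 = 49 ≡ 49 (mod 943)
7^4 ≡ 49^2 = 2401 ≡ 515 (mod 943)
7^8 ≡ 515^2 = 265225 ≡ 242 (mod 943)
7^16 ≡ 242^2 = 58564 ≡ 98 (mod 943)
7^32 ≡ 98^2 = 9604 ≡ 174 (mod 943)
7^64 ≡ 174^2 = 30276 ≡ 100 (mod 943)
7^128 ≡ 100^2 = 10000 ≡ 570 (mod 943)
7^256 ≡ 570^2 = 324900 ≡ 508 (mod 943)
7^512 ≡ 508^2 = 258064 ≡ 625 (mod 943)
942 = 512 + 256 + 128 + 32 + 8 + 4 + 2 in binary powers of 2.
So 7^942 ≡ 625 · 508 · 570 · 174 · 242 · 515 · 49 ≡ 156 (mod 943).
Since 156 ≠ 1, base 7 is a Fermat witness: 943 is composite.

156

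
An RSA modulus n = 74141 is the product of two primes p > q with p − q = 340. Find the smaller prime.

Since p = q + 340, we have 74141 = q(q + 340), so q² + 340q − 74141 = 0.
Discriminant: 340² + 4·74141 = 115600 + 296564 = 412164; √412164 = 642.
q = (−340 + 642)/2 = 151, and p = q + 340 = 491.
Check: 151 · 491 = 74141.

151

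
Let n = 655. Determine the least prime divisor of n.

5

655 is odd.
Digit sum 16, not divisible by 3.
Ends in 5: divisible by 5.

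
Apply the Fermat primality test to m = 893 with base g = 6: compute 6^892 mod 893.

6^1 ≡ 6 (mod 893)
6^2 ≡ 6^2 = 36 ≡ 36 (mod 893)
6^4 ≡ 36^2 = 1296 ≡ 403 (mod 893)
6^8 ≡ 403^2 = 162409 ≡ 776 (mod 893)
6^16 ≡ 776^2 = 602176 ≡ 294 (mod 893)
6^32 ≡ 294^2 = 86436 ≡ 708 (mod 893)
6^64 ≡ 708^2 = 501264 ≡ 291 (mod 893)
6^128 ≡ 291^2 = 84681 ≡ 739 (mod 893)
6^256 ≡ 739^2 = 546121 ≡ 498 (mod 893)
6^512 ≡ 498^2 = 248004 ≡ 643 (mod 893)
892 = 512 + 256 + 64 + 32 + 16 + 8 + 4 in binary powers of 2.
So 6^892 ≡ 643 · 498 · 291 · 708 · 294 · 776 · 403 ≡ 291 (mod 893).
Since 291 ≠ 1, base 6 is a Fermat witness: 893 is composite.

291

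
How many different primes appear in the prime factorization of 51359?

51359 = 7 · 7337
7337 = 11 · 667
667 = 23 · 29
51359 = 7 · 11 · 23 · 29, which has 4 distinct prime factors.

4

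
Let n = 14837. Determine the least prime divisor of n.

14837 is odd.
Digit sum 23, not divisible by 3.
Ends in 7: not divisible by 5.
7: 14837 = 7·2119 + 4
11: 14837 = 11·1348 + 9
13: 14837 = 13·1141 + 4
17: 14837 = 17·872 + 13
19: 14837 = 19·780 + 17
23: 14837 = 23·645 + 2
29: 14837 = 29·511 + 18
31: 14837 = 31·478 + 19
37: 14837 = 37·401

37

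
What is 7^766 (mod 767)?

7^1 ≡ 7 (mod 767)
7^2 ≡ 7^2 = 49 ≡ 49 (mod 767)
7^4 ≡ 49^2 = 2401 ≡ 100 (mod 767)
7^8 ≡ 100^2 = 10000 ≡ 29 (mod 767)
7^16 ≡ 29^2 = 841 ≡ 74 (mod 767)
7^32 ≡ 74^2 = 5476 ≡ 107 (mod 767)
7^64 ≡ 107^2 = 11449 ≡ 711 (mod 767)
7^128 ≡ 711^2 = 505521 ≡ 68 (mod 767)
7^256 ≡ 68^2 = 4624 ≡ 22 (mod 767)
7^512 ≡ 22^2 = 484 ≡ 484 (mod 767)
766 = 512 + 128 + 64 + 32 + 16 + 8 + 4 + 2 in binary powers of 2.
So 7^766 ≡ 484 · 68 · 711 · 107 · 74 · 29 · 100 · 49 ≡ 186 (mod 767).
Since 186 ≠ 1, base 7 is a Fermat witness: 767 is composite.

186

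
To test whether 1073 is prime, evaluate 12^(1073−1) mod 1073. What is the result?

12^1 ≡ 12 (mod 1073)
12^2 ≡ 12^2 = 144 ≡ 144 (mod 1073)
12^4 ≡ 144^2 = 20736 ≡ 349 (mod 1073)
12^8 ≡ 349^2 = 121801 ≡ 552 (mod 1073)
12^16 ≡ 552^2 = 304704 ≡ 1045 (mod 1073)
12^32 ≡ 1045^2 = 1092025 ≡ 784 (mod 1073)
12^64 ≡ 784^2 = 614656 ≡ 900 (mod 1073)
12^128 ≡ 900^2 = 810000 ≡ 958 (mod 1073)
12^256 ≡ 958^2 = 917764 ≡ 349 (mod 1073)
12^512 ≡ 349^2 = 121801 ≡ 552 (mod 1073)
12^1024 ≡ 552^2 = 304704 ≡ 1045 (mod 1073)
1072 = 1024 + 32 + 16 in binary powers of 2.
So 12^1072 ≡ 1045 · 784 · 1045 ≡ 900 (mod 1073).
Since 900 ≠ 1, base 12 is a Fermat witness: 1073 is composite.

900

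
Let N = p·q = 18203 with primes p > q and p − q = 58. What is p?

Since p = q + 58, we have 18203 = q(q + 58), so q² + 58q − 18203 = 0.
Discriminant: 58² + 4·18203 = 3364 + 72812 = 76176; √76176 = 276.
q = (−58 + 276)/2 = 109, and p = q + 58 = 167.
Check: 109 · 167 = 18203.

167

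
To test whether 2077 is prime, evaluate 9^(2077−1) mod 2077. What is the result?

628

9^1 ≡ 9 (mod 2077)
9^2 ≡ 9^2 = 81 ≡ 81 (mod 2077)
9^4 ≡ 81^2 = 6561 ≡ 330 (mod 2077)
9^8 ≡ 330^2 = 108900 ≡ 896 (mod 2077)
9^16 ≡ 896^2 = 802816 ≡ 1094 (mod 2077)
9^32 ≡ 1094^2 = 1196836 ≡ 484 (mod 2077)
9^64 ≡ 484^2 = 234256 ≡ 1632 (mod 2077)
9^128 ≡ 1632^2 = 2663424 ≡ 710 (mod 2077)
9^256 ≡ 710^2 = 504100 ≡ 1466 (mod 2077)
9^512 ≡ 1466^2 = 2149156 ≡ 1538 (mod 2077)
9^1024 ≡ 1538^2 = 2365444 ≡ 1818 (mod 2077)
9^2048 ≡ 1818^2 = 3305124 ≡ 617 (mod 2077)
2076 = 2048 + 16 + 8 + 4 in binary powers of 2.
So 9^2076 ≡ 617 · 1094 · 896 · 330 ≡ 628 (mod 2077).
Since 628 ≠ 1, base 9 is a Fermat witness: 2077 is composite.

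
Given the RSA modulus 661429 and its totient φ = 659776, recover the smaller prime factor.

φ(n) = (p−1)(q−1) = n − (p+q) + 1, so p + q = 661429 − 659776 + 1 = 1654.
p and q are the roots of t² − 1654t + 661429 = 0.
Discriminant: 1654² − 4·661429 = 2735716 − 2645716 = 90000; √90000 = 300.
q = (1654 − 300)/2 = 677, p = (1654 + 300)/2 = 977.
Check: 677 · 977 = 661429.

677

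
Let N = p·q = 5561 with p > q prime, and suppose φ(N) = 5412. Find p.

φ(n) = (p−1)(q−1) = n − (p+q) + 1, so p + q = 5561 − 5412 + 1 = 150.
p and q are the roots of t² − 150t + 5561 = 0.
Discriminant: 150² − 4·5561 = 22500 − 22244 = 256; √256 = 16.
q = (150 − 16)/2 = 67, p = (150 + 16)/2 = 83.
Check: 67 · 83 = 5561.

83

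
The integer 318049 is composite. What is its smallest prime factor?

318049 is odd.
Digit sum 25, not divisible by 3.
Ends in 9: not divisible by 5.
7: 318049 = 7·45435 + 4
11: 318049 = 11·28913 + 6
13: 318049 = 13·24465 + 4
17: 318049 = 17·18708 + 13
19: 318049 = 19·16739 + 8
23: 318049 = 23·13828 + 5
29: 318049 = 29·10967 + 6
31: 318049 = 31·10259 + 20
37: 318049 = 37·8595 + 34
41: 318049 = 41·7757 + 12
43: 318049 = 43·7396 + 21
47: 318049 = 47·6767

47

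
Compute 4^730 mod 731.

4^1 ≡ 4 (mod 731)
4^2 ≡ 4^2 = 16 ≡ 16 (mod 731)
4^4 ≡ 16^2 = 256 ≡ 256 (mod 731)
4^8 ≡ 256^2 = 65536 ≡ 477 (mod 731)
4^16 ≡ 477^2 = 227529 ≡ 188 (mod 731)
4^32 ≡ 188^2 = 35344 ≡ 256 (mod 731)
4^64 ≡ 256^2 = 65536 ≡ 477 (mod 731)
4^128 ≡ 477^2 = 227529 ≡ 188 (mod 731)
4^256 ≡ 188^2 = 35344 ≡ 256 (mod 731)
4^512 ≡ 256^2 = 65536 ≡ 477 (mod 731)
730 = 512 + 128 + 64 + 16 + 8 + 2 in binary powers of 2.
So 4^730 ≡ 477 · 188 · 477 · 188 · 477 · 16 ≡ 16 (mod 731).
Since 16 ≠ 1, base 4 is a Fermat witness: 731 is composite.

16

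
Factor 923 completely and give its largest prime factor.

923 = 13 · 71
71 is prime.
So 923 = 13 · 71; the largest prime factor is 71.

71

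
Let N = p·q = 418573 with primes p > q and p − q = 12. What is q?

Since p = q + 12, we have 418573 = q(q + 12), so q² + 12q − 418573 = 0.
Discriminant: 12² + 4·418573 = 144 + 1674292 = 1674436; √1674436 = 1294.
q = (−12 + 1294)/2 = 641, and p = q + 12 = 653.
Check: 641 · 653 = 418573.

641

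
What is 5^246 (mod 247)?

220

5^1 ≡ 5 (mod 247)
5^2 ≡ 5^2 = 25 ≡ 25 (mod 247)
5^4 ≡ 25^2 = 625 ≡ 131 (mod 247)
5^8 ≡ 131^2 = 17161 ≡ 118 (mod 247)
5^16 ≡ 118^2 = 13924 ≡ 92 (mod 247)
5^32 ≡ 92^2 = 8464 ≡ 66 (mod 247)
5^64 ≡ 66^2 = 4356 ≡ 157 (mod 247)
5^128 ≡ 157^2 = 24649 ≡ 196 (mod 247)
246 = 128 + 64 + 32 + 16 + 4 + 2 in binary powers of 2.
So 5^246 ≡ 196 · 157 · 66 · 92 · 131 · 25 ≡ 220 (mod 247).
Since 220 ≠ 1, base 5 is a Fermat witness: 247 is composite.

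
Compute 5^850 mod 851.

818

5^1 ≡ 5 (mod 851)
5^2 ≡ 5^2 = 25 ≡ 25 (mod 851)
5^4 ≡ 25^2 = 625 ≡ 625 (mod 851)
5^8 ≡ 625^2 = 390625 ≡ 16 (mod 851)
5^16 ≡ 16^2 = 256 ≡ 256 (mod 851)
5^32 ≡ 256^2 = 65536 ≡ 9 (mod 851)
5^64 ≡ 9^2 = 81 ≡ 81 (mod 851)
5^128 ≡ 81^2 = 6561 ≡ 604 (mod 851)
5^256 ≡ 604^2 = 364816 ≡ 588 (mod 851)
5^512 ≡ 588^2 = 345744 ≡ 238 (mod 851)
850 = 512 + 256 + 64 + 16 + 2 in binary powers of 2.
So 5^850 ≡ 238 · 588 · 81 · 256 · 25 ≡ 818 (mod 851).
Since 818 ≠ 1, base 5 is a Fermat witness: 851 is composite.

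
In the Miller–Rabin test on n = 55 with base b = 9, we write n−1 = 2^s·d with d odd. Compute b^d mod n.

4

55 − 1 = 54 = 2^1 · 27, so d = 27.
9^1 ≡ 9 (mod 55)
9^2 ≡ 9^2 = 81 ≡ 26 (mod 55)
9^4 ≡ 26^2 = 676 ≡ 16 (mod 55)
9^8 ≡ 16^2 = 256 ≡ 36 (mod 55)
9^16 ≡ 36^2 = 1296 ≡ 31 (mod 55)
27 = 16 + 8 + 2 + 1 in binary powers of 2.
So 9^27 ≡ 31 · 36 · 26 · 9 ≡ 4 (mod 55).
Squaring chain: 4; never reaches −1, so base 9 is a Miller–Rabin witness that 55 is composite.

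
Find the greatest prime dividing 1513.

89

1513 = 17 · 89
89 is prime.
So 1513 = 17 · 89; the largest prime factor is 89.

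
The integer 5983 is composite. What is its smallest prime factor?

31

5983 is odd.
Digit sum 25, not divisible by 3.
Ends in 3: not divisible by 5.
7: 5983 = 7·854 + 5
11: 5983 = 11·543 + 10
13: 5983 = 13·460 + 3
17: 5983 = 17·351 + 16
19: 5983 = 19·314 + 17
23: 5983 = 23·260 + 3
29: 5983 = 29·206 + 9
31: 5983 = 31·193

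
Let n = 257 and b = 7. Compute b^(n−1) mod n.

1

7^1 ≡ 7 (mod 257)
7^2 ≡ 7^2 = 49 ≡ 49 (mod 257)
7^4 ≡ 49^2 = 2401 ≡ 88 (mod 257)
7^8 ≡ 88^2 = 7744 ≡ 34 (mod 257)
7^16 ≡ 34^2 = 1156 ≡ 128 (mod 257)
7^32 ≡ 128^2 = 16384 ≡ 193 (mod 257)
7^64 ≡ 193^2 = 37249 ≡ 241 (mod 257)
7^128 ≡ 241^2 = 58081 ≡ 256 (mod 257)
7^256 ≡ 256^2 = 65536 ≡ 1 (mod 257)
256 = 256 in binary powers of 2.
So 7^256 ≡ 1 ≡ 1 (mod 257).
Since the result is 1, base 7 gives no evidence that 257 is composite.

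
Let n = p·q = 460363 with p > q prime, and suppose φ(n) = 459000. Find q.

φ(n) = (p−1)(q−1) = n − (p+q) + 1, so p + q = 460363 − 459000 + 1 = 1364.
p and q are the roots of t² − 1364t + 460363 = 0.
Discriminant: 1364² − 4·460363 = 1860496 − 1841452 = 19044; √19044 = 138.
q = (1364 − 138)/2 = 613, p = (1364 + 138)/2 = 751.
Check: 613 · 751 = 460363.

613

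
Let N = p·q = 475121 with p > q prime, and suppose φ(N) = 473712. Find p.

φ(n) = (p−1)(q−1) = n − (p+q) + 1, so p + q = 475121 − 473712 + 1 = 1410.
p and q are the roots of t² − 1410t + 475121 = 0.
Discriminant: 1410² − 4·475121 = 1988100 − 1900484 = 87616; √87616 = 296.
q = (1410 − 296)/2 = 557, p = (1410 + 296)/2 = 853.
Check: 557 · 853 = 475121.

853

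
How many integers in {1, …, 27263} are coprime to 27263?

Factor: 27263 = 137 · 199.
φ(27263) = (137−1) · (199−1) = 136 · 198 = 26928.

26928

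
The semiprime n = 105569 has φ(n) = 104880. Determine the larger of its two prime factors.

461

φ(n) = (p−1)(q−1) = n − (p+q) + 1, so p + q = 105569 − 104880 + 1 = 690.
p and q are the roots of t² − 690t + 105569 = 0.
Discriminant: 690² − 4·105569 = 476100 − 422276 = 53824; √53824 = 232.
q = (690 − 232)/2 = 229, p = (690 + 232)/2 = 461.
Check: 229 · 461 = 105569.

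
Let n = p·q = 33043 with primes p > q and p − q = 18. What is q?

173

Since p = q + 18, we have 33043 = q(q + 18), so q² + 18q − 33043 = 0.
Discriminant: 18² + 4·33043 = 324 + 132172 = 132496; √132496 = 364.
q = (−18 + 364)/2 = 173, and p = q + 18 = 191.
Check: 173 · 191 = 33043.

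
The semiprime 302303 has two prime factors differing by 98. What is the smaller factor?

503

Since p = q + 98, we have 302303 = q(q + 98), so q² + 98q − 302303 = 0.
Discriminant: 98² + 4·302303 = 9604 + 1209212 = 1218816; √1218816 = 1104.
q = (−98 + 1104)/2 = 503, and p = q + 98 = 601.
Check: 503 · 601 = 302303.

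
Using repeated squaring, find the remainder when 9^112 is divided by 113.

9^1 ≡ 9 (mod 113)
9^2 ≡ 9^2 = 81 ≡ 81 (mod 113)
9^4 ≡ 81^2 = 6561 ≡ 7 (mod 113)
9^8 ≡ 7^2 = 49 ≡ 49 (mod 113)
9^16 ≡ 49^2 = 2401 ≡ 28 (mod 113)
9^32 ≡ 28^2 = 784 ≡ 106 (mod 113)
9^64 ≡ 106^2 = 11236 ≡ 49 (mod 113)
112 = 64 + 32 + 16 in binary powers of 2.
So 9^112 ≡ 49 · 106 · 28 ≡ 1 (mod 113).
Since the result is 1, base 9 gives no evidence that 113 is composite.

1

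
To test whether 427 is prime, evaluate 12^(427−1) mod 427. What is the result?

400

12^1 ≡ 12 (mod 427)
12^2 ≡ 12^2 = 144 ≡ 144 (mod 427)
12^4 ≡ 144^2 = 20736 ≡ 240 (mod 427)
12^8 ≡ 240^2 = 57600 ≡ 382 (mod 427)
12^16 ≡ 382^2 = 145924 ≡ 317 (mod 427)
12^32 ≡ 317^2 = 100489 ≡ 144 (mod 427)
12^64 ≡ 144^2 = 20736 ≡ 240 (mod 427)
12^128 ≡ 240^2 = 57600 ≡ 382 (mod 427)
12^256 ≡ 382^2 = 145924 ≡ 317 (mod 427)
426 = 256 + 128 + 32 + 8 + 2 in binary powers of 2.
So 12^426 ≡ 317 · 382 · 144 · 382 · 144 ≡ 400 (mod 427).
Since 400 ≠ 1, base 12 is a Fermat witness: 427 is composite.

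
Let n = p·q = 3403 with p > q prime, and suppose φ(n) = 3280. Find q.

φ(n) = (p−1)(q−1) = n − (p+q) + 1, so p + q = 3403 − 3280 + 1 = 124.
p and q are the roots of t² − 124t + 3403 = 0.
Discriminant: 124² − 4·3403 = 15376 − 13612 = 1764; √1764 = 42.
q = (124 − 42)/2 = 41, p = (124 + 42)/2 = 83.
Check: 41 · 83 = 3403.

41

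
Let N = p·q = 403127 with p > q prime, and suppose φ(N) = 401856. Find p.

φ(n) = (p−1)(q−1) = n − (p+q) + 1, so p + q = 403127 − 401856 + 1 = 1272.
p and q are the roots of t² − 1272t + 403127 = 0.
Discriminant: 1272² − 4·403127 = 1617984 − 1612508 = 5476; √5476 = 74.
q = (1272 − 74)/2 = 599, p = (1272 + 74)/2 = 673.
Check: 599 · 673 = 403127.

673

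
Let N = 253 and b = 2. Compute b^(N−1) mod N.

81

2^1 ≡ 2 (mod 253)
2^2 ≡ 2^2 = 4 ≡ 4 (mod 253)
2^4 ≡ 4^2 = 16 ≡ 16 (mod 253)
2^8 ≡ 16^2 = 256 ≡ 3 (mod 253)
2^16 ≡ 3^2 = 9 ≡ 9 (mod 253)
2^32 ≡ 9^2 = 81 ≡ 81 (mod 253)
2^64 ≡ 81^2 = 6561 ≡ 236 (mod 253)
2^128 ≡ 236^2 = 55696 ≡ 36 (mod 253)
252 = 128 + 64 + 32 + 16 + 8 + 4 in binary powers of 2.
So 2^252 ≡ 36 · 236 · 81 · 9 · 3 · 16 ≡ 81 (mod 253).
Since 81 ≠ 1, base 2 is a Fermat witness: 253 is composite.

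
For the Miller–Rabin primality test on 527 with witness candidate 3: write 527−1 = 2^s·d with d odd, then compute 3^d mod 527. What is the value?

11

527 − 1 = 526 = 2^1 · 263, so d = 263.
3^1 ≡ 3 (mod 527)
3^2 ≡ 3^2 = 9 ≡ 9 (mod 527)
3^4 ≡ 9^2 = 81 ≡ 81 (mod 527)
3^8 ≡ 81^2 = 6561 ≡ 237 (mod 527)
3^16 ≡ 237^2 = 56169 ≡ 307 (mod 527)
3^32 ≡ 307^2 = 94249 ≡ 443 (mod 527)
3^64 ≡ 443^2 = 196249 ≡ 205 (mod 527)
3^128 ≡ 205^2 = 42025 ≡ 392 (mod 527)
3^256 ≡ 392^2 = 153664 ≡ 307 (mod 527)
263 = 256 + 4 + 2 + 1 in binary powers of 2.
So 3^263 ≡ 307 · 81 · 9 · 3 ≡ 11 (mod 527).
Squaring chain: 11; never reaches −1, so base 3 is a Miller–Rabin witness that 527 is composite.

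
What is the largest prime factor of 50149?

97

50149 = 11 · 4559
4559 = 47 · 97
97 is prime.
So 50149 = 11 · 47 · 97; the largest prime factor is 97.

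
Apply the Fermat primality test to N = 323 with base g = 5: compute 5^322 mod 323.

263

5^1 ≡ 5 (mod 323)
5^2 ≡ 5^2 = 25 ≡ 25 (mod 323)
5^4 ≡ 25^2 = 625 ≡ 302 (mod 323)
5^8 ≡ 302^2 = 91204 ≡ 118 (mod 323)
5^16 ≡ 118^2 = 13924 ≡ 35 (mod 323)
5^32 ≡ 35^2 = 1225 ≡ 256 (mod 323)
5^64 ≡ 256^2 = 65536 ≡ 290 (mod 323)
5^128 ≡ 290^2 = 84100 ≡ 120 (mod 323)
5^256 ≡ 120^2 = 14400 ≡ 188 (mod 323)
322 = 256 + 64 + 2 in binary powers of 2.
So 5^322 ≡ 188 · 290 · 25 ≡ 263 (mod 323).
Since 263 ≠ 1, base 5 is a Fermat witness: 323 is composite.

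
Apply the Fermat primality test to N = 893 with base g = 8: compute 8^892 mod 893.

8^1 ≡ 8 (mod 893)
8^2 ≡ 8^2 = 64 ≡ 64 (mod 893)
8^4 ≡ 64^2 = 4096 ≡ 524 (mod 893)
8^8 ≡ 524^2 = 274576 ≡ 425 (mod 893)
8^16 ≡ 425^2 = 180625 ≡ 239 (mod 893)
8^32 ≡ 239^2 = 57121 ≡ 862 (mod 893)
8^64 ≡ 862^2 = 743044 ≡ 68 (mod 893)
8^128 ≡ 68^2 = 4624 ≡ 159 (mod 893)
8^256 ≡ 159^2 = 25281 ≡ 277 (mod 893)
8^512 ≡ 277^2 = 76729 ≡ 824 (mod 893)
892 = 512 + 256 + 64 + 32 + 16 + 8 + 4 in binary powers of 2.
So 8^892 ≡ 824 · 277 · 68 · 862 · 239 · 425 · 524 ≡ 68 (mod 893).
Since 68 ≠ 1, base 8 is a Fermat witness: 893 is composite.

68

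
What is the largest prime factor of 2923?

79

2923 = 37 · 79
79 is prime.
So 2923 = 37 · 79; the largest prime factor is 79.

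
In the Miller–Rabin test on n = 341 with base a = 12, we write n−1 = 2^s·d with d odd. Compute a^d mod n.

254

341 − 1 = 340 = 2^2 · 85, so d = 85.
12^1 ≡ 12 (mod 341)
12^2 ≡ 12^2 = 144 ≡ 144 (mod 341)
12^4 ≡ 144^2 = 20736 ≡ 276 (mod 341)
12^8 ≡ 276^2 = 76176 ≡ 133 (mod 341)
12^16 ≡ 133^2 = 17689 ≡ 298 (mod 341)
12^32 ≡ 298^2 = 88804 ≡ 144 (mod 341)
12^64 ≡ 144^2 = 20736 ≡ 276 (mod 341)
85 = 64 + 16 + 4 + 1 in binary powers of 2.
So 12^85 ≡ 276 · 298 · 276 · 12 ≡ 254 (mod 341).
Squaring chain: 254 → 67; never reaches −1, so base 12 is a Miller–Rabin witness that 341 is composite.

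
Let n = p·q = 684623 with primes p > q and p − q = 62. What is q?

797

Since p = q + 62, we have 684623 = q(q + 62), so q² + 62q − 684623 = 0.
Discriminant: 62² + 4·684623 = 3844 + 2738492 = 2742336; √2742336 = 1656.
q = (−62 + 1656)/2 = 797, and p = q + 62 = 859.
Check: 797 · 859 = 684623.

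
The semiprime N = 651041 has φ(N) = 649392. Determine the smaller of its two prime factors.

φ(n) = (p−1)(q−1) = n − (p+q) + 1, so p + q = 651041 − 649392 + 1 = 1650.
p and q are the roots of t² − 1650t + 651041 = 0.
Discriminant: 1650² − 4·651041 = 2722500 − 2604164 = 118336; √118336 = 344.
q = (1650 − 344)/2 = 653, p = (1650 + 344)/2 = 997.
Check: 653 · 997 = 651041.

653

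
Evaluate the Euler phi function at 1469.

Factor: 1469 = 13 · 113.
φ(1469) = (13−1) · (113−1) = 12 · 112 = 1344.

1344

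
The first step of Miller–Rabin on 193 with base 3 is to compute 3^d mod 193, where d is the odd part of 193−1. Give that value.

27

193 − 1 = 192 = 2^6 · 3, so d = 3.
3^1 ≡ 3 (mod 193)
3^2 ≡ 3^2 = 9 ≡ 9 (mod 193)
3 = 2 + 1 in binary powers of 2.
So 3^3 ≡ 9 · 3 ≡ 27 (mod 193).
Squaring chain: 27 → 150 → 112 → 192 → 1 → 1; reaches −1, so base 3 does not prove 193 composite.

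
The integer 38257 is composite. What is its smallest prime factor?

38257 is odd.
Digit sum 25, not divisible by 3.
Ends in 7: not divisible by 5.
7: 38257 = 7·5465 + 2
11: 38257 = 11·3477 + 10
13: 38257 = 13·2942 + 11
17: 38257 = 17·2250 + 7
19: 38257 = 19·2013 + 10
23: 38257 = 23·1663 + 8
29: 38257 = 29·1319 + 6
31: 38257 = 31·1234 + 3
37: 38257 = 37·1033 + 36
41: 38257 = 41·933 + 4
43: 38257 = 43·889 + 30
47: 38257 = 47·813 + 46
53: 38257 = 53·721 + 44
59: 38257 = 59·648 + 25
61: 38257 = 61·627 + 10
67: 38257 = 67·571

67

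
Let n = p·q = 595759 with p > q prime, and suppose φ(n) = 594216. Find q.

φ(n) = (p−1)(q−1) = n − (p+q) + 1, so p + q = 595759 − 594216 + 1 = 1544.
p and q are the roots of t² − 1544t + 595759 = 0.
Discriminant: 1544² − 4·595759 = 2383936 − 2383036 = 900; √900 = 30.
q = (1544 − 30)/2 = 757, p = (1544 + 30)/2 = 787.
Check: 757 · 787 = 595759.

757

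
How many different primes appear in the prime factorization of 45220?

5

45220 = 2^2 · 11305
11305 = 5 · 2261
2261 = 7 · 323
323 = 17 · 19
45220 = 2^2 · 5 · 7 · 17 · 19, which has 5 distinct prime factors.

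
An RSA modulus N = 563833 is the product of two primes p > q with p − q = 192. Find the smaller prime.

Since p = q + 192, we have 563833 = q(q + 192), so q² + 192q − 563833 = 0.
Discriminant: 192² + 4·563833 = 36864 + 2255332 = 2292196; √2292196 = 1514.
q = (−192 + 1514)/2 = 661, and p = q + 192 = 853.
Check: 661 · 853 = 563833.

661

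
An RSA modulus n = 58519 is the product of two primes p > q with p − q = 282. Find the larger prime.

Since p = q + 282, we have 58519 = q(q + 282), so q² + 282q − 58519 = 0.
Discriminant: 282² + 4·58519 = 79524 + 234076 = 313600; √313600 = 560.
q = (−282 + 560)/2 = 139, and p = q + 282 = 421.
Check: 139 · 421 = 58519.

421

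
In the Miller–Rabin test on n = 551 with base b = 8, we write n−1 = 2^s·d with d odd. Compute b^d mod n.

449

551 − 1 = 550 = 2^1 · 275, so d = 275.
8^1 ≡ 8 (mod 551)
8^2 ≡ 8^2 = 64 ≡ 64 (mod 551)
8^4 ≡ 64^2 = 4096 ≡ 239 (mod 551)
8^8 ≡ 239^2 = 57121 ≡ 368 (mod 551)
8^16 ≡ 368^2 = 135424 ≡ 429 (mod 551)
8^32 ≡ 429^2 = 184041 ≡ 7 (mod 551)
8^64 ≡ 7^2 = 49 ≡ 49 (mod 551)
8^128 ≡ 49^2 = 2401 ≡ 197 (mod 551)
8^256 ≡ 197^2 = 38809 ≡ 239 (mod 551)
275 = 256 + 16 + 2 + 1 in binary powers of 2.
So 8^275 ≡ 239 · 429 · 64 · 8 ≡ 449 (mod 551).
Squaring chain: 449; never reaches −1, so base 8 is a Miller–Rabin witness that 551 is composite.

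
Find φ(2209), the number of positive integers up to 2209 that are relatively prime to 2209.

Factor: 2209 = 47^2.
φ(2209) = 47^1·(47−1) = 2162.

2162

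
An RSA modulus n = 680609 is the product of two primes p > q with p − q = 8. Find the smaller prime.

Since p = q + 8, we have 680609 = q(q + 8), so q² + 8q − 680609 = 0.
Discriminant: 8² + 4·680609 = 64 + 2722436 = 2722500; √2722500 = 1650.
q = (−8 + 1650)/2 = 821, and p = q + 8 = 829.
Check: 821 · 829 = 680609.

821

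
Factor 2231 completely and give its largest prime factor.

97

2231 = 23 · 97
97 is prime.
So 2231 = 23 · 97; the largest prime factor is 97.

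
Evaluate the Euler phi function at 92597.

Factor: 92597 = 29 · 31 · 103.
φ(92597) = (29−1) · (31−1) · (103−1) = 28 · 30 · 102 = 85680.

85680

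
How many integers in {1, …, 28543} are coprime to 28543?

Factor: 28543 = 17 · 23 · 73.
φ(28543) = (17−1) · (23−1) · (73−1) = 16 · 22 · 72 = 25344.

25344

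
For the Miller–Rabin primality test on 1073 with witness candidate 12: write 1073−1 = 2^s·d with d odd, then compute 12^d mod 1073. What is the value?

423

1073 − 1 = 1072 = 2^4 · 67, so d = 67.
12^1 ≡ 12 (mod 1073)
12^2 ≡ 12^2 = 144 ≡ 144 (mod 1073)
12^4 ≡ 144^2 = 20736 ≡ 349 (mod 1073)
12^8 ≡ 349^2 = 121801 ≡ 552 (mod 1073)
12^16 ≡ 552^2 = 304704 ≡ 1045 (mod 1073)
12^32 ≡ 1045^2 = 1092025 ≡ 784 (mod 1073)
12^64 ≡ 784^2 = 614656 ≡ 900 (mod 1073)
67 = 64 + 2 + 1 in binary powers of 2.
So 12^67 ≡ 900 · 144 · 12 ≡ 423 (mod 1073).
Squaring chain: 423 → 811 → 1045 → 784; never reaches −1, so base 12 is a Miller–Rabin witness that 1073 is composite.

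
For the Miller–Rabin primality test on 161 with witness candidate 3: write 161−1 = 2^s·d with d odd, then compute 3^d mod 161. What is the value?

82

161 − 1 = 160 = 2^5 · 5, so d = 5.
3^1 ≡ 3 (mod 161)
3^2 ≡ 3^2 = 9 ≡ 9 (mod 161)
3^4 ≡ 9^2 = 81 ≡ 81 (mod 161)
5 = 4 + 1 in binary powers of 2.
So 3^5 ≡ 81 · 3 ≡ 82 (mod 161).
Squaring chain: 82 → 123 → 156 → 25 → 142; never reaches −1, so base 3 is a Miller–Rabin witness that 161 is composite.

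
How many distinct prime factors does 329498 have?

5

329498 = 2 · 164749
164749 = 13 · 12673
12673 = 19 · 667
667 = 23 · 29
329498 = 2 · 13 · 19 · 23 · 29, which has 5 distinct prime factors.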